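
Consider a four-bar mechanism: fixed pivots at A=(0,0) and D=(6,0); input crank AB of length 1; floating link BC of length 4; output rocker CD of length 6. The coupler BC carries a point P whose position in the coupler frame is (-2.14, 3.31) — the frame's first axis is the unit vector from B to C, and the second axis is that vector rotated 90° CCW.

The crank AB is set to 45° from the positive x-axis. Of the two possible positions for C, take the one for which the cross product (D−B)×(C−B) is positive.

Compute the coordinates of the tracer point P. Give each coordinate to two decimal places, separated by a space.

A=(0,0), D=(6.00,0)
B = A + 1.00·(cos45°, sin45°) = (0.7071, 0.7071)
|BD| = 5.3399
circle(B,4.00) ∩ circle(D,6.00): a=0.7973, h=3.9197
  candidates: C₊=(2.0164,4.4868) cross=20.931; C₋=(0.9783,-3.2837) cross=-20.931
  mode + wants cross > 0 → take C=(2.0164,4.4868) (cross=20.931)
ex = (C−B)/|BC| = (0.3273,0.9449); ey = (-0.9449,0.3273)
P = B + -2.14·ex + 3.31·ey = (-3.1210,-0.2316)

-3.12 -0.23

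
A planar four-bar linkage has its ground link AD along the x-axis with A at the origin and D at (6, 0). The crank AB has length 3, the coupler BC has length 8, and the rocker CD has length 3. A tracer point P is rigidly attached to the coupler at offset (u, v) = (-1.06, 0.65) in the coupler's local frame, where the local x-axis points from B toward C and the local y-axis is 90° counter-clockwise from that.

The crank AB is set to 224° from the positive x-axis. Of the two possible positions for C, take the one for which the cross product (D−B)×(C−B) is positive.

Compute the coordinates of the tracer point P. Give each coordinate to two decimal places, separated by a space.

A=(0,0), D=(6.00,0)
B = A + 3.00·(cos224°, sin224°) = (-2.1580, -2.0840)
|BD| = 8.4200
circle(B,8.00) ∩ circle(D,3.00): a=7.4760, h=2.8476
  candidates: C₊=(4.3806,2.5254) cross=23.977; C₋=(5.7902,-2.9927) cross=-23.977
  mode + wants cross > 0 → take C=(4.3806,2.5254) (cross=23.977)
ex = (C−B)/|BC| = (0.8173,0.5762); ey = (-0.5762,0.8173)
P = B + -1.06·ex + 0.65·ey = (-3.3989,-2.1635)

-3.40 -2.16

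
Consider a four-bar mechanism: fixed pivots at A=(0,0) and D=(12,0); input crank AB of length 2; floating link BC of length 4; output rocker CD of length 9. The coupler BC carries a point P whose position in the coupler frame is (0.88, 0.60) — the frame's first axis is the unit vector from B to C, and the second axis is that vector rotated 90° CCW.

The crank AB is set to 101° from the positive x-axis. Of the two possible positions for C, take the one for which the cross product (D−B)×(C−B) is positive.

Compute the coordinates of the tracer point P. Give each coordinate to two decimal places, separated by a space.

A=(0,0), D=(12.00,0)
B = A + 2.00·(cos101°, sin101°) = (-0.3816, 1.9633)
|BD| = 12.5363
circle(B,4.00) ∩ circle(D,9.00): a=3.6757, h=1.5778
  candidates: C₊=(3.4958,2.9459) cross=19.780; C₋=(3.0016,-0.1707) cross=-19.780
  mode + wants cross > 0 → take C=(3.4958,2.9459) (cross=19.780)
ex = (C−B)/|BC| = (0.9694,0.2457); ey = (-0.2457,0.9694)
P = B + 0.88·ex + 0.60·ey = (0.3240,2.7611)

0.32 2.76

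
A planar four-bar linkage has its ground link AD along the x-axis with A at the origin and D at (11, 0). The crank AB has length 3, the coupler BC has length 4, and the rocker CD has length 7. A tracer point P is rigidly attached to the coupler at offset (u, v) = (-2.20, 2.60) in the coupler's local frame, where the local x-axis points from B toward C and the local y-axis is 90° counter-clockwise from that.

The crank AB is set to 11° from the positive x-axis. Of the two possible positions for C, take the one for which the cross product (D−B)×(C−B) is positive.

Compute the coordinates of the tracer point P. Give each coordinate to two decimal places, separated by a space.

-0.44 0.20

A=(0,0), D=(11.00,0)
B = A + 3.00·(cos11°, sin11°) = (2.9449, 0.5724)
|BD| = 8.0754
circle(B,4.00) ∩ circle(D,7.00): a=1.9945, h=3.4673
  candidates: C₊=(5.1801,3.8896) cross=28.000; C₋=(4.6886,-3.0275) cross=-28.000
  mode + wants cross > 0 → take C=(5.1801,3.8896) (cross=28.000)
ex = (C−B)/|BC| = (0.5588,0.8293); ey = (-0.8293,0.5588)
P = B + -2.20·ex + 2.60·ey = (-0.4407,0.2009)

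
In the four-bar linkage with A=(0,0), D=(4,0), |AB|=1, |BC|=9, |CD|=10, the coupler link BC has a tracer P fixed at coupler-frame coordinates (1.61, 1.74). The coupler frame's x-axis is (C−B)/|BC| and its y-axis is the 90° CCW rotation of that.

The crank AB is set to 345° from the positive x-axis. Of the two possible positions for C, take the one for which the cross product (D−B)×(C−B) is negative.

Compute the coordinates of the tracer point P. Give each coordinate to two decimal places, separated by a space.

2.55 -2.02

A=(0,0), D=(4.00,0)
B = A + 1.00·(cos345°, sin345°) = (0.9659, -0.2588)
|BD| = 3.0451
circle(B,9.00) ∩ circle(D,10.00): a=-1.5972, h=8.8571
  candidates: C₊=(-1.3783,8.4305) cross=26.971; C₋=(0.1273,-9.2197) cross=-26.971
  mode - wants cross < 0 → take C=(0.1273,-9.2197) (cross=-26.971)
ex = (C−B)/|BC| = (-0.0932,-0.9956); ey = (0.9956,-0.0932)
P = B + 1.61·ex + 1.74·ey = (2.5483,-2.0239)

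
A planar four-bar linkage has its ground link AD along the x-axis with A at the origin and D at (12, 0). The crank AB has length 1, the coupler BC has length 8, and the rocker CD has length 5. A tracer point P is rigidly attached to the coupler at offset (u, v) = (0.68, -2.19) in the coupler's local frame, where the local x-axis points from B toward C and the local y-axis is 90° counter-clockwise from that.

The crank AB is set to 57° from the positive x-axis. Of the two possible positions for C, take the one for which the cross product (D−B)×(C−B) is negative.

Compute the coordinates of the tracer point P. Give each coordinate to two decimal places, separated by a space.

0.21 -1.43

A=(0,0), D=(12.00,0)
B = A + 1.00·(cos57°, sin57°) = (0.5446, 0.8387)
|BD| = 11.4860
circle(B,8.00) ∩ circle(D,5.00): a=7.4407, h=2.9386
  candidates: C₊=(8.1801,3.2262) cross=33.753; C₋=(7.7509,-2.6354) cross=-33.753
  mode - wants cross < 0 → take C=(7.7509,-2.6354) (cross=-33.753)
ex = (C−B)/|BC| = (0.9008,-0.4343); ey = (0.4343,0.9008)
P = B + 0.68·ex + -2.19·ey = (0.2061,-1.4294)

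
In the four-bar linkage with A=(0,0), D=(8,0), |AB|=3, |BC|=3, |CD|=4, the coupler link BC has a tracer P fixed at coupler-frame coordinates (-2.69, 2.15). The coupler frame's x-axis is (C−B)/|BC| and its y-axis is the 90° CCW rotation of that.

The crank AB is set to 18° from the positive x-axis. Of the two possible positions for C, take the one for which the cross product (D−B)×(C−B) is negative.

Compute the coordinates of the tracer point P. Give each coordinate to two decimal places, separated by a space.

3.36 4.33

A=(0,0), D=(8.00,0)
B = A + 3.00·(cos18°, sin18°) = (2.8532, 0.9271)
|BD| = 5.2297
circle(B,3.00) ∩ circle(D,4.00): a=1.9456, h=2.2836
  candidates: C₊=(5.1727,2.8296) cross=11.942; C₋=(4.3631,-1.6653) cross=-11.942
  mode - wants cross < 0 → take C=(4.3631,-1.6653) (cross=-11.942)
ex = (C−B)/|BC| = (0.5033,-0.8641); ey = (0.8641,0.5033)
P = B + -2.69·ex + 2.15·ey = (3.3571,4.3336)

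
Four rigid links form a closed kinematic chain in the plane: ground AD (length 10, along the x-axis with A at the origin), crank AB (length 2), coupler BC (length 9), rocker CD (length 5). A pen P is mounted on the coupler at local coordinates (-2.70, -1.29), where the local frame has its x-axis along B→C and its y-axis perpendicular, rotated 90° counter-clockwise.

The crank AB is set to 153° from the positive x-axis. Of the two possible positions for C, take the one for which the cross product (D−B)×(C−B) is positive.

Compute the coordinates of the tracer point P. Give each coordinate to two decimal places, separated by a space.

-3.93 -1.18

A=(0,0), D=(10.00,0)
B = A + 2.00·(cos153°, sin153°) = (-1.7820, 0.9080)
|BD| = 11.8169
circle(B,9.00) ∩ circle(D,5.00): a=8.2780, h=3.5321
  candidates: C₊=(6.7429,3.7936) cross=41.738; C₋=(6.2001,-3.2497) cross=-41.738
  mode + wants cross > 0 → take C=(6.7429,3.7936) (cross=41.738)
ex = (C−B)/|BC| = (0.9472,0.3206); ey = (-0.3206,0.9472)
P = B + -2.70·ex + -1.29·ey = (-3.9259,-1.1796)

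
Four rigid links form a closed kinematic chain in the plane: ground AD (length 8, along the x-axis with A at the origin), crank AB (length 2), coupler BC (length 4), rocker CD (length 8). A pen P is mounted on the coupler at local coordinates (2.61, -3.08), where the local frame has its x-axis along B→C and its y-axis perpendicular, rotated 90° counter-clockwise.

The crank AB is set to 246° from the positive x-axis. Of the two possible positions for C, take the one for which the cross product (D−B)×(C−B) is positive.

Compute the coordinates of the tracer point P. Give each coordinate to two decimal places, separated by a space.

2.85 -0.14

A=(0,0), D=(8.00,0)
B = A + 2.00·(cos246°, sin246°) = (-0.8135, -1.8271)
|BD| = 9.0009
circle(B,4.00) ∩ circle(D,8.00): a=1.8340, h=3.5548
  candidates: C₊=(0.2608,2.0260) cross=31.996; C₋=(1.7039,-4.9356) cross=-31.996
  mode + wants cross > 0 → take C=(0.2608,2.0260) (cross=31.996)
ex = (C−B)/|BC| = (0.2686,0.9633); ey = (-0.9633,0.2686)
P = B + 2.61·ex + -3.08·ey = (2.8543,-0.1402)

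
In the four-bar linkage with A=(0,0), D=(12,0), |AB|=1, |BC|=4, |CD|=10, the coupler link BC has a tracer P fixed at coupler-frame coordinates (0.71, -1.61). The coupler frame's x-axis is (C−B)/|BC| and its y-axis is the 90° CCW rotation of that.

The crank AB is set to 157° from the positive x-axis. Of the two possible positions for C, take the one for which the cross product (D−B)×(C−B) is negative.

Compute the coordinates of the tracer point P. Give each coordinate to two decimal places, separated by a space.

-1.36 -1.31

A=(0,0), D=(12.00,0)
B = A + 1.00·(cos157°, sin157°) = (-0.9205, 0.3907)
|BD| = 12.9264
circle(B,4.00) ∩ circle(D,10.00): a=3.2140, h=2.3812
  candidates: C₊=(2.3640,2.6737) cross=30.780; C₋=(2.2201,-2.0865) cross=-30.780
  mode - wants cross < 0 → take C=(2.2201,-2.0865) (cross=-30.780)
ex = (C−B)/|BC| = (0.7851,-0.6193); ey = (0.6193,0.7851)
P = B + 0.71·ex + -1.61·ey = (-1.3601,-1.3131)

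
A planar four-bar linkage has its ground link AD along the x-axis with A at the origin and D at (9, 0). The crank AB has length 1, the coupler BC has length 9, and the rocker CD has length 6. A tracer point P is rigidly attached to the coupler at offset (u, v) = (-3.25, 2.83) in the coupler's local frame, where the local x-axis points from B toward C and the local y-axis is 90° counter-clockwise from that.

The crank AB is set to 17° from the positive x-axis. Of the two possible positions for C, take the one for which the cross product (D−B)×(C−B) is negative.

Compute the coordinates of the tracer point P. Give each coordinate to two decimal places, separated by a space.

A=(0,0), D=(9.00,0)
B = A + 1.00·(cos17°, sin17°) = (0.9563, 0.2924)
|BD| = 8.0490
circle(B,9.00) ∩ circle(D,6.00): a=6.8199, h=5.8728
  candidates: C₊=(7.9850,5.9135) cross=47.270; C₋=(7.5584,-5.8242) cross=-47.270
  mode - wants cross < 0 → take C=(7.5584,-5.8242) (cross=-47.270)
ex = (C−B)/|BC| = (0.7336,-0.6796); ey = (0.6796,0.7336)
P = B + -3.25·ex + 2.83·ey = (0.4956,4.5771)

0.50 4.58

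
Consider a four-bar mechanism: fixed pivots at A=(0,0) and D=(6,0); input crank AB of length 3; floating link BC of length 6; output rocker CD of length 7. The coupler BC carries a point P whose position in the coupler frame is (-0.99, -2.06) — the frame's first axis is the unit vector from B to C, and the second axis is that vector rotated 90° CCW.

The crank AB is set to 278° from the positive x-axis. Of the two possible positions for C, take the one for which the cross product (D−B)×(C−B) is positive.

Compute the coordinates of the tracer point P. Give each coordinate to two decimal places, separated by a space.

2.59 -3.70

A=(0,0), D=(6.00,0)
B = A + 3.00·(cos278°, sin278°) = (0.4175, -2.9708)
|BD| = 6.3237
circle(B,6.00) ∩ circle(D,7.00): a=2.1340, h=5.6077
  candidates: C₊=(-0.3330,2.9821) cross=35.462; C₋=(4.9358,-6.9186) cross=-35.462
  mode + wants cross > 0 → take C=(-0.3330,2.9821) (cross=35.462)
ex = (C−B)/|BC| = (-0.1251,0.9921); ey = (-0.9921,-0.1251)
P = B + -0.99·ex + -2.06·ey = (2.5852,-3.6953)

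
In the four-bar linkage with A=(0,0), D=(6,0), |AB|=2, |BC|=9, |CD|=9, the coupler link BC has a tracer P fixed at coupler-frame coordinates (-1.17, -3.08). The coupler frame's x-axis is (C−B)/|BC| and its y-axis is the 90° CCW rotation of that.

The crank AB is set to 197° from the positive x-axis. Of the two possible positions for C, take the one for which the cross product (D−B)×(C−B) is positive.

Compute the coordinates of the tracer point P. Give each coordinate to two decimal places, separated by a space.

A=(0,0), D=(6.00,0)
B = A + 2.00·(cos197°, sin197°) = (-1.9126, -0.5847)
|BD| = 7.9342
circle(B,9.00) ∩ circle(D,9.00): a=3.9671, h=8.0785
  candidates: C₊=(1.4483,7.7642) cross=64.096; C₋=(2.6391,-8.3489) cross=-64.096
  mode + wants cross > 0 → take C=(1.4483,7.7642) (cross=64.096)
ex = (C−B)/|BC| = (0.3734,0.9277); ey = (-0.9277,0.3734)
P = B + -1.17·ex + -3.08·ey = (0.5077,-2.8203)

0.51 -2.82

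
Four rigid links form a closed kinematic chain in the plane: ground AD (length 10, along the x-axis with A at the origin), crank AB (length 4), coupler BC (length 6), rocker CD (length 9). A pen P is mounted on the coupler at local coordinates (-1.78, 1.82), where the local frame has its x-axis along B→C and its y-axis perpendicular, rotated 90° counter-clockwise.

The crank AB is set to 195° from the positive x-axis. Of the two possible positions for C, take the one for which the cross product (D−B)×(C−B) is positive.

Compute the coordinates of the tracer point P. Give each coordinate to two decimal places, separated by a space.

-6.33 -0.42

A=(0,0), D=(10.00,0)
B = A + 4.00·(cos195°, sin195°) = (-3.8637, -1.0353)
|BD| = 13.9023
circle(B,6.00) ∩ circle(D,9.00): a=5.3327, h=2.7499
  candidates: C₊=(1.2494,2.1041) cross=38.230; C₋=(1.6590,-3.3805) cross=-38.230
  mode + wants cross > 0 → take C=(1.2494,2.1041) (cross=38.230)
ex = (C−B)/|BC| = (0.8522,0.5232); ey = (-0.5232,0.8522)
P = B + -1.78·ex + 1.82·ey = (-6.3329,-0.4157)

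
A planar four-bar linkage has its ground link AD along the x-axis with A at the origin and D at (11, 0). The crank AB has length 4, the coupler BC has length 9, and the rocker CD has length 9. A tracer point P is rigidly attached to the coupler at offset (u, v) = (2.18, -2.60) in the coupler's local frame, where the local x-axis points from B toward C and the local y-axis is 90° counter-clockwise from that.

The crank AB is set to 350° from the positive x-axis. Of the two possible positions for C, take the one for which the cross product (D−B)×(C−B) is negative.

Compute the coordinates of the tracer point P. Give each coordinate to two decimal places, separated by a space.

2.71 -3.86

A=(0,0), D=(11.00,0)
B = A + 4.00·(cos350°, sin350°) = (3.9392, -0.6946)
|BD| = 7.0949
circle(B,9.00) ∩ circle(D,9.00): a=3.5474, h=8.2714
  candidates: C₊=(6.6598,7.8844) cross=58.684; C₋=(8.2794,-8.5789) cross=-58.684
  mode - wants cross < 0 → take C=(8.2794,-8.5789) (cross=-58.684)
ex = (C−B)/|BC| = (0.4822,-0.8760); ey = (0.8760,0.4822)
P = B + 2.18·ex + -2.60·ey = (2.7128,-3.8582)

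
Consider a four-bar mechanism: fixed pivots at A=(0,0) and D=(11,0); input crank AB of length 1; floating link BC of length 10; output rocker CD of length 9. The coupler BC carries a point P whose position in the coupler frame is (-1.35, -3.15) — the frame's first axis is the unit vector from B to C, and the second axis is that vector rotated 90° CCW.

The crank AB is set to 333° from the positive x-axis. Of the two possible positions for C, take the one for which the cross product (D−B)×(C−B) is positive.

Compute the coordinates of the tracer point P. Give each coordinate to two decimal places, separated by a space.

A=(0,0), D=(11.00,0)
B = A + 1.00·(cos333°, sin333°) = (0.8910, -0.4540)
|BD| = 10.1192
circle(B,10.00) ∩ circle(D,9.00): a=5.9984, h=8.0012
  candidates: C₊=(6.5244,7.8083) cross=80.966; C₋=(7.2423,-8.1780) cross=-80.966
  mode + wants cross > 0 → take C=(6.5244,7.8083) (cross=80.966)
ex = (C−B)/|BC| = (0.5633,0.8262); ey = (-0.8262,0.5633)
P = B + -1.35·ex + -3.15·ey = (2.7331,-3.3439)

2.73 -3.34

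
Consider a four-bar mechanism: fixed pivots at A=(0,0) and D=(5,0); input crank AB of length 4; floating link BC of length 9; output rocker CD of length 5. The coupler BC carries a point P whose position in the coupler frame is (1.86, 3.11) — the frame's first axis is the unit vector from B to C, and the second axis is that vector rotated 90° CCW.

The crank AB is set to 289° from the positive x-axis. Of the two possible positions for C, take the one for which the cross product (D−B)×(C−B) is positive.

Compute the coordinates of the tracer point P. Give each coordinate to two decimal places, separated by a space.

-1.16 -1.13

A=(0,0), D=(5.00,0)
B = A + 4.00·(cos289°, sin289°) = (1.3023, -3.7821)
|BD| = 5.2894
circle(B,9.00) ∩ circle(D,5.00): a=7.9383, h=4.2406
  candidates: C₊=(3.8197,4.8587) cross=22.430; C₋=(9.8841,-1.0705) cross=-22.430
  mode + wants cross > 0 → take C=(3.8197,4.8587) (cross=22.430)
ex = (C−B)/|BC| = (0.2797,0.9601); ey = (-0.9601,0.2797)
P = B + 1.86·ex + 3.11·ey = (-1.1633,-1.1264)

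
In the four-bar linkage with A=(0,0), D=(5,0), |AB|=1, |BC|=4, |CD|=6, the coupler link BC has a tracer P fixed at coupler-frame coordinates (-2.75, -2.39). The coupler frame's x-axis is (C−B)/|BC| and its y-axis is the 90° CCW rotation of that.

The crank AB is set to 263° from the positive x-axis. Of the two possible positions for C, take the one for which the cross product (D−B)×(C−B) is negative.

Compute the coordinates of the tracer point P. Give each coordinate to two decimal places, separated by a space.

-3.34 0.72

A=(0,0), D=(5.00,0)
B = A + 1.00·(cos263°, sin263°) = (-0.1219, -0.9925)
|BD| = 5.2172
circle(B,4.00) ∩ circle(D,6.00): a=0.6918, h=3.9397
  candidates: C₊=(-0.1922,3.0068) cross=20.554; C₋=(1.3068,-4.7287) cross=-20.554
  mode - wants cross < 0 → take C=(1.3068,-4.7287) (cross=-20.554)
ex = (C−B)/|BC| = (0.3572,-0.9340); ey = (0.9340,0.3572)
P = B + -2.75·ex + -2.39·ey = (-3.3365,0.7224)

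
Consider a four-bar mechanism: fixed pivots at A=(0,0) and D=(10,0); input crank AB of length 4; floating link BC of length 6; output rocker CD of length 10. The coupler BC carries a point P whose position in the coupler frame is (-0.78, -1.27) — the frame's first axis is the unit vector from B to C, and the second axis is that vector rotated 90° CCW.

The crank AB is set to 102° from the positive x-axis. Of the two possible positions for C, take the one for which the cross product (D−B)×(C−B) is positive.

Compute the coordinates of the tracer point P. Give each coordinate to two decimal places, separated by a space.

A=(0,0), D=(10.00,0)
B = A + 4.00·(cos102°, sin102°) = (-0.8316, 3.9126)
|BD| = 11.5166
circle(B,6.00) ∩ circle(D,10.00): a=2.9797, h=5.2078
  candidates: C₊=(3.7401,7.7983) cross=59.976; C₋=(0.2016,-1.9978) cross=-59.976
  mode + wants cross > 0 → take C=(3.7401,7.7983) (cross=59.976)
ex = (C−B)/|BC| = (0.7620,0.6476); ey = (-0.6476,0.7620)
P = B + -0.78·ex + -1.27·ey = (-0.6035,2.4398)

-0.60 2.44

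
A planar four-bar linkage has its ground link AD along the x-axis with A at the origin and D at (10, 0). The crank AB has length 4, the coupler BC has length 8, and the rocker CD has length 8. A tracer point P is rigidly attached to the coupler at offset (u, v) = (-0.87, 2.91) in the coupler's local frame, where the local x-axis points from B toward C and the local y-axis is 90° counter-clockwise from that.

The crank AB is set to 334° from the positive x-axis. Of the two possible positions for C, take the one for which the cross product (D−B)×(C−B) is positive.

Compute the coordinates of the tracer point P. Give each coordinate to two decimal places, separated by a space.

0.58 -2.15

A=(0,0), D=(10.00,0)
B = A + 4.00·(cos334°, sin334°) = (3.5952, -1.7535)
|BD| = 6.6405
circle(B,8.00) ∩ circle(D,8.00): a=3.3203, h=7.2785
  candidates: C₊=(4.8757,6.1434) cross=48.333; C₋=(8.7195,-7.8969) cross=-48.333
  mode + wants cross > 0 → take C=(4.8757,6.1434) (cross=48.333)
ex = (C−B)/|BC| = (0.1601,0.9871); ey = (-0.9871,0.1601)
P = B + -0.87·ex + 2.91·ey = (0.5834,-2.1465)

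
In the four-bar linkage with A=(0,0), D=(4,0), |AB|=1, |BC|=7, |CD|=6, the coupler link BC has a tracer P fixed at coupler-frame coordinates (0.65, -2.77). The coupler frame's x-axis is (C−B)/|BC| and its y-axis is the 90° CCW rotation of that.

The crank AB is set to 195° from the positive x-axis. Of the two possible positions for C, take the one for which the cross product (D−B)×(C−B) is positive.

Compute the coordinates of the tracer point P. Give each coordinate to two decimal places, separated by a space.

A=(0,0), D=(4.00,0)
B = A + 1.00·(cos195°, sin195°) = (-0.9659, -0.2588)
|BD| = 4.9727
circle(B,7.00) ∩ circle(D,6.00): a=3.7935, h=5.8830
  candidates: C₊=(2.5162,5.8136) cross=29.254; C₋=(3.1286,-5.9364) cross=-29.254
  mode + wants cross > 0 → take C=(2.5162,5.8136) (cross=29.254)
ex = (C−B)/|BC| = (0.4974,0.8675); ey = (-0.8675,0.4974)
P = B + 0.65·ex + -2.77·ey = (1.7604,-1.0729)

1.76 -1.07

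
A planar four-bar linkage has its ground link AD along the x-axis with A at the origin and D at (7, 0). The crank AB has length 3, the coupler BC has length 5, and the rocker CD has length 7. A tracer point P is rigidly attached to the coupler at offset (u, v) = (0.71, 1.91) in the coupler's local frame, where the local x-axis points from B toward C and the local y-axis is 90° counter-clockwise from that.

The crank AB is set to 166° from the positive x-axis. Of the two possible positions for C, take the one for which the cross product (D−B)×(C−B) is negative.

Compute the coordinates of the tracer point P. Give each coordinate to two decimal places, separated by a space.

A=(0,0), D=(7.00,0)
B = A + 3.00·(cos166°, sin166°) = (-2.9109, 0.7258)
|BD| = 9.9374
circle(B,5.00) ∩ circle(D,7.00): a=3.7612, h=3.2945
  candidates: C₊=(1.0808,3.7368) cross=32.739; C₋=(0.5996,-2.8346) cross=-32.739
  mode - wants cross < 0 → take C=(0.5996,-2.8346) (cross=-32.739)
ex = (C−B)/|BC| = (0.7021,-0.7121); ey = (0.7121,0.7021)
P = B + 0.71·ex + 1.91·ey = (-1.0523,1.5612)

-1.05 1.56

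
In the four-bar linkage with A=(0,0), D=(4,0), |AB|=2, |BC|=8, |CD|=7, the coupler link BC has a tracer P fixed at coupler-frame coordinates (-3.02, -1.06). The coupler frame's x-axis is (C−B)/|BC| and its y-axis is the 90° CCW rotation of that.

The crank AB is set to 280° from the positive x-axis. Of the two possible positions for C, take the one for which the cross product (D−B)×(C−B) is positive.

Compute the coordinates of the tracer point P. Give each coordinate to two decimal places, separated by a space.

1.37 -5.00

A=(0,0), D=(4.00,0)
B = A + 2.00·(cos280°, sin280°) = (0.3473, -1.9696)
|BD| = 4.1499
circle(B,8.00) ∩ circle(D,7.00): a=3.8822, h=6.9949
  candidates: C₊=(0.4445,6.0298) cross=29.028; C₋=(7.0843,-6.2839) cross=-29.028
  mode + wants cross > 0 → take C=(0.4445,6.0298) (cross=29.028)
ex = (C−B)/|BC| = (0.0122,0.9999); ey = (-0.9999,0.0122)
P = B + -3.02·ex + -1.06·ey = (1.3705,-5.0023)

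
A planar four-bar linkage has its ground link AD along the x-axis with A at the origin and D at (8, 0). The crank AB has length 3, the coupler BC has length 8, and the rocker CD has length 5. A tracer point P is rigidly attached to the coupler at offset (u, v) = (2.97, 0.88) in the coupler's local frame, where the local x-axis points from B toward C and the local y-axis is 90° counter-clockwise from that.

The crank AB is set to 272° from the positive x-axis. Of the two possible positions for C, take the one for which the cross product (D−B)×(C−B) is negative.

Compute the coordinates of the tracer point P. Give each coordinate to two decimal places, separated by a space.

A=(0,0), D=(8.00,0)
B = A + 3.00·(cos272°, sin272°) = (0.1047, -2.9982)
|BD| = 8.4454
circle(B,8.00) ∩ circle(D,5.00): a=6.5316, h=4.6193
  candidates: C₊=(4.5710,3.6390) cross=39.011; C₋=(7.8508,-4.9978) cross=-39.011
  mode - wants cross < 0 → take C=(7.8508,-4.9978) (cross=-39.011)
ex = (C−B)/|BC| = (0.9683,-0.2500); ey = (0.2500,0.9683)
P = B + 2.97·ex + 0.88·ey = (3.2004,-2.8885)

3.20 -2.89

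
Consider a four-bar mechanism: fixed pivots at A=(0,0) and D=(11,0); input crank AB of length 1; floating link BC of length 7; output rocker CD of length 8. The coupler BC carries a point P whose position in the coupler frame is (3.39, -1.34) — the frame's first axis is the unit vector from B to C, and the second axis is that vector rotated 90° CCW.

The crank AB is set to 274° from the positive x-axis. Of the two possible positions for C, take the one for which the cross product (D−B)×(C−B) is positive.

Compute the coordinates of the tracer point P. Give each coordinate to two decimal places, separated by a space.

3.22 0.84

A=(0,0), D=(11.00,0)
B = A + 1.00·(cos274°, sin274°) = (0.0698, -0.9976)
|BD| = 10.9757
circle(B,7.00) ∩ circle(D,8.00): a=4.8045, h=5.0908
  candidates: C₊=(4.3917,4.5089) cross=55.875; C₋=(5.3171,-5.6307) cross=-55.875
  mode + wants cross > 0 → take C=(4.3917,4.5089) (cross=55.875)
ex = (C−B)/|BC| = (0.6174,0.7866); ey = (-0.7866,0.6174)
P = B + 3.39·ex + -1.34·ey = (3.2169,0.8418)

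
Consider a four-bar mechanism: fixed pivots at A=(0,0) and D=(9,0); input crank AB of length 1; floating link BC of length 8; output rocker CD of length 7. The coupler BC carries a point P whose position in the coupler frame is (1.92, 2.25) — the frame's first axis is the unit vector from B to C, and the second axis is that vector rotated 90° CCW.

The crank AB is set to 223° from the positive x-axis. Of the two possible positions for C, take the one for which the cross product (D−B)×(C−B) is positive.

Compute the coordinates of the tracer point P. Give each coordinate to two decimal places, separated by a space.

-1.18 2.24

A=(0,0), D=(9.00,0)
B = A + 1.00·(cos223°, sin223°) = (-0.7314, -0.6820)
|BD| = 9.7552
circle(B,8.00) ∩ circle(D,7.00): a=5.6464, h=5.6673
  candidates: C₊=(4.5051,5.3661) cross=55.285; C₋=(5.2975,-5.9406) cross=-55.285
  mode + wants cross > 0 → take C=(4.5051,5.3661) (cross=55.285)
ex = (C−B)/|BC| = (0.6546,0.7560); ey = (-0.7560,0.6546)
P = B + 1.92·ex + 2.25·ey = (-1.1757,2.2423)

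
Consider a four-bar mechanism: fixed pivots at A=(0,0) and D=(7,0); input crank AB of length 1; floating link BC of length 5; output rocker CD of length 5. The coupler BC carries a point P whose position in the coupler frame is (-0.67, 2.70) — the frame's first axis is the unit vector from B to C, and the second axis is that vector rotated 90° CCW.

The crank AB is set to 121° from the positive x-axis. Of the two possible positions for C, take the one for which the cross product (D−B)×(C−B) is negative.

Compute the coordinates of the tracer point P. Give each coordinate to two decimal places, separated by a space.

A=(0,0), D=(7.00,0)
B = A + 1.00·(cos121°, sin121°) = (-0.5150, 0.8572)
|BD| = 7.5638
circle(B,5.00) ∩ circle(D,5.00): a=3.7819, h=3.2707
  candidates: C₊=(3.6131,3.6782) cross=24.739; C₋=(2.8718,-2.8210) cross=-24.739
  mode - wants cross < 0 → take C=(2.8718,-2.8210) (cross=-24.739)
ex = (C−B)/|BC| = (0.6774,-0.7356); ey = (0.7356,0.6774)
P = B + -0.67·ex + 2.70·ey = (1.0173,3.1790)

1.02 3.18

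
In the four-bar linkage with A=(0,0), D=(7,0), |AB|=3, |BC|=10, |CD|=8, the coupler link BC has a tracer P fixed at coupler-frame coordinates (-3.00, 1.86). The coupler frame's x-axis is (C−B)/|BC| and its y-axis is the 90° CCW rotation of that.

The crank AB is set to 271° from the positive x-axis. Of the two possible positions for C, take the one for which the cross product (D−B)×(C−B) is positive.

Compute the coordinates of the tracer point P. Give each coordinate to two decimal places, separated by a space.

A=(0,0), D=(7.00,0)
B = A + 3.00·(cos271°, sin271°) = (0.0524, -2.9995)
|BD| = 7.5675
circle(B,10.00) ∩ circle(D,8.00): a=6.1623, h=7.8756
  candidates: C₊=(2.5883,6.6736) cross=59.599; C₋=(8.8316,-7.7875) cross=-59.599
  mode + wants cross > 0 → take C=(2.5883,6.6736) (cross=59.599)
ex = (C−B)/|BC| = (0.2536,0.9673); ey = (-0.9673,0.2536)
P = B + -3.00·ex + 1.86·ey = (-2.5076,-5.4298)

-2.51 -5.43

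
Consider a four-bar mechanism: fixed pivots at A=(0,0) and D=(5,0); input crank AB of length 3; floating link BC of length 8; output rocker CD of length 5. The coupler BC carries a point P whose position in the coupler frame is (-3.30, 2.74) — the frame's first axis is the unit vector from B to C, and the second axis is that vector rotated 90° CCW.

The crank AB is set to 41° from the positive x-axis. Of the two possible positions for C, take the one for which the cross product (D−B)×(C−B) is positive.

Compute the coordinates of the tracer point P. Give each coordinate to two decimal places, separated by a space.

-0.23 5.46

A=(0,0), D=(5.00,0)
B = A + 3.00·(cos41°, sin41°) = (2.2641, 1.9682)
|BD| = 3.3703
circle(B,8.00) ∩ circle(D,5.00): a=7.4710, h=2.8607
  candidates: C₊=(9.9995,-0.0725) cross=9.641; C₋=(6.6582,-4.7170) cross=-9.641
  mode + wants cross > 0 → take C=(9.9995,-0.0725) (cross=9.641)
ex = (C−B)/|BC| = (0.9669,-0.2551); ey = (0.2551,0.9669)
P = B + -3.30·ex + 2.74·ey = (-0.2278,5.4593)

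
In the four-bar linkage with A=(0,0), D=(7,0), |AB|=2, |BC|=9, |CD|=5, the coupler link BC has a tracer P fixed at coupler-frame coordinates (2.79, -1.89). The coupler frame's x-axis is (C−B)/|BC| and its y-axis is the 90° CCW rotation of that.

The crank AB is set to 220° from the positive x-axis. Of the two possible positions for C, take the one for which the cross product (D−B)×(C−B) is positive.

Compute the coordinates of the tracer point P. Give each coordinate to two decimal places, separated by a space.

1.81 -0.86

A=(0,0), D=(7.00,0)
B = A + 2.00·(cos220°, sin220°) = (-1.5321, -1.2856)
|BD| = 8.6284
circle(B,9.00) ∩ circle(D,5.00): a=7.5593, h=4.8844
  candidates: C₊=(5.2151,4.6706) cross=42.144; C₋=(6.6706,-4.9891) cross=-42.144
  mode + wants cross > 0 → take C=(5.2151,4.6706) (cross=42.144)
ex = (C−B)/|BC| = (0.7497,0.6618); ey = (-0.6618,0.7497)
P = B + 2.79·ex + -1.89·ey = (1.8103,-0.8561)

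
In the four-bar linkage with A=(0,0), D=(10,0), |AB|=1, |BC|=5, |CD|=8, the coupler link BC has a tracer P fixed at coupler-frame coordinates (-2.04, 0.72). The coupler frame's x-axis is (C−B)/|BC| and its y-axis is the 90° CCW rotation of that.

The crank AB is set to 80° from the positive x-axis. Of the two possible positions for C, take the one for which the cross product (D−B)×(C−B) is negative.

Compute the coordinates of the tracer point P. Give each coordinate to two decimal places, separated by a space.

-0.25 3.11

A=(0,0), D=(10.00,0)
B = A + 1.00·(cos80°, sin80°) = (0.1736, 0.9848)
|BD| = 9.8756
circle(B,5.00) ∩ circle(D,8.00): a=2.9632, h=4.0273
  candidates: C₊=(3.5237,4.6966) cross=39.772; C₋=(2.7205,-3.3179) cross=-39.772
  mode - wants cross < 0 → take C=(2.7205,-3.3179) (cross=-39.772)
ex = (C−B)/|BC| = (0.5094,-0.8605); ey = (0.8605,0.5094)
P = B + -2.04·ex + 0.72·ey = (-0.2459,3.1071)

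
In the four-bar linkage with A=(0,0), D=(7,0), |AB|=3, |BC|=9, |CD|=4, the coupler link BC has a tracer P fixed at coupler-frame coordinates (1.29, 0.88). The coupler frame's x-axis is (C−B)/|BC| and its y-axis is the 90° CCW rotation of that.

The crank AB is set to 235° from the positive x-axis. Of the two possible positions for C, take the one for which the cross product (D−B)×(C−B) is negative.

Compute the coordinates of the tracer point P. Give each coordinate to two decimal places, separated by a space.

A=(0,0), D=(7.00,0)
B = A + 3.00·(cos235°, sin235°) = (-1.7207, -2.4575)
|BD| = 9.0604
circle(B,9.00) ∩ circle(D,4.00): a=8.1172, h=3.8872
  candidates: C₊=(5.0379,3.4857) cross=35.220; C₋=(7.1466,-3.9973) cross=-35.220
  mode - wants cross < 0 → take C=(7.1466,-3.9973) (cross=-35.220)
ex = (C−B)/|BC| = (0.9853,-0.1711); ey = (0.1711,0.9853)
P = B + 1.29·ex + 0.88·ey = (-0.2992,-1.8111)

-0.30 -1.81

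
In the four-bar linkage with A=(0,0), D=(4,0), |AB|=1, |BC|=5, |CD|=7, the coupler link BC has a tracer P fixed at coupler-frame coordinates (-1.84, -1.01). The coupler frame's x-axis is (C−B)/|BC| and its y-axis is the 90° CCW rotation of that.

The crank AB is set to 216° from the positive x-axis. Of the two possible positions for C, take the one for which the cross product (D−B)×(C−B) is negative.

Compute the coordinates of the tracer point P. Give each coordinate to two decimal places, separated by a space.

-2.02 1.13

A=(0,0), D=(4.00,0)
B = A + 1.00·(cos216°, sin216°) = (-0.8090, -0.5878)
|BD| = 4.8448
circle(B,5.00) ∩ circle(D,7.00): a=-0.0545, h=4.9997
  candidates: C₊=(-1.4697,4.3684) cross=24.223; C₋=(-0.2565,-5.5572) cross=-24.223
  mode - wants cross < 0 → take C=(-0.2565,-5.5572) (cross=-24.223)
ex = (C−B)/|BC| = (0.1105,-0.9939); ey = (0.9939,0.1105)
P = B + -1.84·ex + -1.01·ey = (-2.0162,1.1293)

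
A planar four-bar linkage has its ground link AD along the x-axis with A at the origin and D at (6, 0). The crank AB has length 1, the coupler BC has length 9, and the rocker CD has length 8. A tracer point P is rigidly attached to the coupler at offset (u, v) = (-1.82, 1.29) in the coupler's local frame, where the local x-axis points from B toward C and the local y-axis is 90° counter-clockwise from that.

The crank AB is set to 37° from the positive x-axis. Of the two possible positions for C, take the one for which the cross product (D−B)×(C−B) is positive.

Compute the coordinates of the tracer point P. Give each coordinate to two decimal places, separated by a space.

-1.30 -0.16

A=(0,0), D=(6.00,0)
B = A + 1.00·(cos37°, sin37°) = (0.7986, 0.6018)
|BD| = 5.2361
circle(B,9.00) ∩ circle(D,8.00): a=4.2414, h=7.9379
  candidates: C₊=(5.9243,7.9996) cross=41.563; C₋=(4.0996,-7.7710) cross=-41.563
  mode + wants cross > 0 → take C=(5.9243,7.9996) (cross=41.563)
ex = (C−B)/|BC| = (0.5695,0.8220); ey = (-0.8220,0.5695)
P = B + -1.82·ex + 1.29·ey = (-1.2982,-0.1595)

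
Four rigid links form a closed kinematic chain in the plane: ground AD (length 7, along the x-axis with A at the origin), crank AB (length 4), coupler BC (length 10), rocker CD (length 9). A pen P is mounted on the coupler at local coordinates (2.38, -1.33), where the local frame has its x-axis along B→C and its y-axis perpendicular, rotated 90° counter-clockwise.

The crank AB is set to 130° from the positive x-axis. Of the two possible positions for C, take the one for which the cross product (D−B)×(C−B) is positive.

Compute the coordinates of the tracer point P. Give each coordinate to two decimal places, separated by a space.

A=(0,0), D=(7.00,0)
B = A + 4.00·(cos130°, sin130°) = (-2.5712, 3.0642)
|BD| = 10.0497
circle(B,10.00) ∩ circle(D,9.00): a=5.9701, h=8.0223
  candidates: C₊=(5.5607,8.8842) cross=80.622; C₋=(0.6687,-6.3964) cross=-80.622
  mode + wants cross > 0 → take C=(5.5607,8.8842) (cross=80.622)
ex = (C−B)/|BC| = (0.8132,0.5820); ey = (-0.5820,0.8132)
P = B + 2.38·ex + -1.33·ey = (0.1383,3.3678)

0.14 3.37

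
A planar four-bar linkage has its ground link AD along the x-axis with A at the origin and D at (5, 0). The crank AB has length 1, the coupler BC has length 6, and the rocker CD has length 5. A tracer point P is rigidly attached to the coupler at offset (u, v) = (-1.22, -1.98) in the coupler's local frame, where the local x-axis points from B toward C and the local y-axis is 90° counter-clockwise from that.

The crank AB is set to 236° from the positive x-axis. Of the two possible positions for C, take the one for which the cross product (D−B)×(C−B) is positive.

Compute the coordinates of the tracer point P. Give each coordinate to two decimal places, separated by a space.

A=(0,0), D=(5.00,0)
B = A + 1.00·(cos236°, sin236°) = (-0.5592, -0.8290)
|BD| = 5.6207
circle(B,6.00) ∩ circle(D,5.00): a=3.7889, h=4.6524
  candidates: C₊=(2.5020,4.3313) cross=26.149; C₋=(3.8744,-4.8717) cross=-26.149
  mode + wants cross > 0 → take C=(2.5020,4.3313) (cross=26.149)
ex = (C−B)/|BC| = (0.5102,0.8601); ey = (-0.8601,0.5102)
P = B + -1.22·ex + -1.98·ey = (0.5213,-2.8885)

0.52 -2.89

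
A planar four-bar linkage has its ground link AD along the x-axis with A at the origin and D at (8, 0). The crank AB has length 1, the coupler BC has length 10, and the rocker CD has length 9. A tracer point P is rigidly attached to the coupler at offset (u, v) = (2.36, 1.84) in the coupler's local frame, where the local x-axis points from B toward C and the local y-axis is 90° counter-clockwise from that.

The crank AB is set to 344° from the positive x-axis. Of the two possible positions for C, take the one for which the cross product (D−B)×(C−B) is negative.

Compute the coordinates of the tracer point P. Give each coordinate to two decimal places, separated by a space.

3.76 -1.33

A=(0,0), D=(8.00,0)
B = A + 1.00·(cos344°, sin344°) = (0.9613, -0.2756)
|BD| = 7.0441
circle(B,10.00) ∩ circle(D,9.00): a=4.8707, h=8.7336
  candidates: C₊=(5.4865,8.6419) cross=61.521; C₋=(6.1700,-8.8120) cross=-61.521
  mode - wants cross < 0 → take C=(6.1700,-8.8120) (cross=-61.521)
ex = (C−B)/|BC| = (0.5209,-0.8536); ey = (0.8536,0.5209)
P = B + 2.36·ex + 1.84·ey = (3.7612,-1.3318)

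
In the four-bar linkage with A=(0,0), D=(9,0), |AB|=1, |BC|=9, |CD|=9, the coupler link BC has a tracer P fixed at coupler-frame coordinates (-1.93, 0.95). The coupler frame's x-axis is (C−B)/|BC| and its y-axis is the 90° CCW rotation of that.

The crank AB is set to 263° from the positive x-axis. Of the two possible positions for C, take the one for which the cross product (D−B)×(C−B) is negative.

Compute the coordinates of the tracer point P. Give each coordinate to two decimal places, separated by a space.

A=(0,0), D=(9.00,0)
B = A + 1.00·(cos263°, sin263°) = (-0.1219, -0.9925)
|BD| = 9.1757
circle(B,9.00) ∩ circle(D,9.00): a=4.5879, h=7.7428
  candidates: C₊=(3.6015,7.2011) cross=71.046; C₋=(5.2766,-8.1937) cross=-71.046
  mode - wants cross < 0 → take C=(5.2766,-8.1937) (cross=-71.046)
ex = (C−B)/|BC| = (0.5998,-0.8001); ey = (0.8001,0.5998)
P = B + -1.93·ex + 0.95·ey = (-0.5194,1.1215)

-0.52 1.12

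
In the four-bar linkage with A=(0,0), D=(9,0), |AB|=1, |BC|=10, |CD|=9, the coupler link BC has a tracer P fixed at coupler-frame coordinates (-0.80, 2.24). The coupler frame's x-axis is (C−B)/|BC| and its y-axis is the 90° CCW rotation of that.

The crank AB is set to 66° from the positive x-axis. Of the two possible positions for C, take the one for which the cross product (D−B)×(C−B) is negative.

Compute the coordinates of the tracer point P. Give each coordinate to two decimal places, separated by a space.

A=(0,0), D=(9.00,0)
B = A + 1.00·(cos66°, sin66°) = (0.4067, 0.9135)
|BD| = 8.6417
circle(B,10.00) ∩ circle(D,9.00): a=5.4202, h=8.4037
  candidates: C₊=(6.6849,8.6971) cross=72.622; C₋=(4.9081,-8.0160) cross=-72.622
  mode - wants cross < 0 → take C=(4.9081,-8.0160) (cross=-72.622)
ex = (C−B)/|BC| = (0.4501,-0.8930); ey = (0.8930,0.4501)
P = B + -0.80·ex + 2.24·ey = (2.0468,2.6362)

2.05 2.64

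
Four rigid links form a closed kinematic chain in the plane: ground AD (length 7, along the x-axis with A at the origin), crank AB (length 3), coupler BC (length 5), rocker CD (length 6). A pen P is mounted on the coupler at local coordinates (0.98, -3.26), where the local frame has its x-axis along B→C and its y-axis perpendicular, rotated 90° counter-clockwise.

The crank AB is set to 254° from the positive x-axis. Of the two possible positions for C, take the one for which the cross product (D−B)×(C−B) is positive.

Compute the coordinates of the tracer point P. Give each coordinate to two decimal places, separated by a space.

A=(0,0), D=(7.00,0)
B = A + 3.00·(cos254°, sin254°) = (-0.8269, -2.8838)
|BD| = 8.3413
circle(B,5.00) ∩ circle(D,6.00): a=3.5113, h=3.5596
  candidates: C₊=(1.2372,1.6703) cross=29.692; C₋=(3.6985,-5.0100) cross=-29.692
  mode + wants cross > 0 → take C=(1.2372,1.6703) (cross=29.692)
ex = (C−B)/|BC| = (0.4128,0.9108); ey = (-0.9108,0.4128)
P = B + 0.98·ex + -3.26·ey = (2.5469,-3.3370)

2.55 -3.34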